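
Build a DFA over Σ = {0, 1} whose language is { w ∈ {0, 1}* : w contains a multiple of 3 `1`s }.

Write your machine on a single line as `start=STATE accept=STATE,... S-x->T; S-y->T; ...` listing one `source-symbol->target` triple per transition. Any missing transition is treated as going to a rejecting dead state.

start=A; accept=A; A-0->A; A-1->B; B-0->B; B-1->C; C-0->C; C-1->A

The only thing that matters is how many `1`s have appeared, reduced mod 3. Use one state per residue: A for 0, …, C for 2. Reading `1` moves to the next residue; anything else stays put. A is accepting.
       0  1 
>* A   A  B 
   B   B  C 
   C   C  A 
(> = start, * = accepting)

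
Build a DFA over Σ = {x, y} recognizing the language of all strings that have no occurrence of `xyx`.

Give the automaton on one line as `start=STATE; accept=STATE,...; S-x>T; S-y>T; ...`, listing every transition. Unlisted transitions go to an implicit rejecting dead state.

start=q0; accept=q0,q1,q2; q0-x>q1; q0-y>q0; q1-x>q1; q1-y>q2; q2-x>q3; q2-y>q0; q3-x>q3; q3-y>q3

This is the complement of 'contains `xyx`'. Use the same substring-matching states — q0 through q3 holding how much of `xyx` has just been matched — but flip the accepting set: everything except the trap q3 accepts.
A 4-state machine:
        x   y  
>* q0   q1  q0 
 * q1   q1  q2 
 * q2   q3  q0 
   q3   q3  q3 
(> = start, * = accepting)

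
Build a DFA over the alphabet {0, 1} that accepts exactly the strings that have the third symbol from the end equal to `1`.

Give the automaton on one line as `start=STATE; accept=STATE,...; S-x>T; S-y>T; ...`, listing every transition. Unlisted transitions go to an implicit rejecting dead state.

Because acceptance depends on a position counted from the end, the machine has to buffer the most recent 3 symbols. Make each state the string of the last up-to-3 symbols read; on input `x` shift the window left and append `x`. Accept when the buffered window has length 3 and begins with `1`.
          0    1  
>  q0     q1   q2 
   q1     q3   q4 
   q2     q5   q6 
   q3     q7   q8 
   q4     q9  q10 
   q5    q11  q12 
   q6    q13  q14 
   q7     q7   q8 
   q8     q9  q10 
   q9    q11  q12 
   q10   q13  q14 
 * q11    q7   q8 
 * q12    q9  q10 
 * q13   q11  q12 
 * q14   q13  q14 
(> = start, * = accepting)

start=q0; accept=q11,q12,q13,q14; q0-0>q1; q0-1>q2; q1-0>q3; q1-1>q4; q2-0>q5; q2-1>q6; q3-0>q7; q3-1>q8; q4-0>q9; q4-1>q10; q5-0>q11; q5-1>q12; q6-0>q13; q6-1>q14; q7-0>q7; q7-1>q8; q8-0>q9; q8-1>q10; q9-0>q11; q9-1>q12; q10-0>q13; q10-1>q14; q11-0>q7; q11-1>q8; q12-0>q9; q12-1>q10; q13-0>q11; q13-1>q12; q14-0>q13; q14-1>q14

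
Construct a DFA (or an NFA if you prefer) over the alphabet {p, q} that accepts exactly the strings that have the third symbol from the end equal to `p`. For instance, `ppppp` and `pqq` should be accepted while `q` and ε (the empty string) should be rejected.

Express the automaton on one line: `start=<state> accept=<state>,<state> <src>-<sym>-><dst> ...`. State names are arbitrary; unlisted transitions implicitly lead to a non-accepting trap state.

Because acceptance depends on a position counted from the end, the machine has to buffer the most recent 3 symbols. Make each state the string of the last up-to-3 symbols read; on input `x` shift the window left and append `x`. Accept when the buffered window has length 3 and begins with `p`.
A 15-state machine:
          p    q  
>  s0     s1   s2 
   s1     s3   s4 
   s2     s5   s6 
   s3     s7   s8 
   s4     s9  s10 
   s5    s11  s12 
   s6    s13  s14 
 * s7     s7   s8 
 * s8     s9  s10 
 * s9    s11  s12 
 * s10   s13  s14 
   s11    s7   s8 
   s12    s9  s10 
   s13   s11  s12 
   s14   s13  s14 
(> = start, * = accepting)

start=s0 accept=s7,s8,s9,s10 s0-p->s1 s0-q->s2 s1-p->s3 s1-q->s4 s2-p->s5 s2-q->s6 s3-p->s7 s3-q->s8 s4-p->s9 s4-q->s10 s5-p->s11 s5-q->s12 s6-p->s13 s6-q->s14 s7-p->s7 s7-q->s8 s8-p->s9 s8-q->s10 s9-p->s11 s9-q->s12 s10-p->s13 s10-q->s14 s11-p->s7 s11-q->s8 s12-p->s9 s12-q->s10 s13-p->s11 s13-q->s12 s14-p->s13 s14-q->s14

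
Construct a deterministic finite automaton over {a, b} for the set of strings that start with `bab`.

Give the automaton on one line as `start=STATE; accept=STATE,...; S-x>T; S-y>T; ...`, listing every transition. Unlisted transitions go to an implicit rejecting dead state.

Check the first 3 symbols one by one: S0 through S2 record how many have matched `bab` so far; any wrong symbol goes to the dead state S4. After all 3 match we enter the accepting sink S3.
5 states suffice.
        a   b  
>  S0   S4  S1 
   S1   S2  S4 
   S2   S4  S3 
 * S3   S3  S3 
   S4   S4  S4 
(> = start, * = accepting)

start=S0; accept=S3; S0-a>S4; S0-b>S1; S1-a>S2; S1-b>S4; S2-a>S4; S2-b>S3; S3-a>S3; S3-b>S3; S4-a>S4; S4-b>S4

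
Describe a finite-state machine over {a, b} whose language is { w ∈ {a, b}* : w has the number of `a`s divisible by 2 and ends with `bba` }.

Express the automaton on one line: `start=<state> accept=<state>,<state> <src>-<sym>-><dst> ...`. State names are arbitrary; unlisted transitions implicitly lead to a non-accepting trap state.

start=q0 accept=q4 q0-a->q1 q0-b->q0 q1-a->q0 q1-b->q2 q2-a->q0 q2-b->q3 q3-a->q4 q3-b->q3 q4-a->q1 q4-b->q0

Build one automaton per condition and run them in lockstep. The first has 2 states tracking the count of `a`s modulo 2; the second has 4 states tracking how much of the suffix `bba` has currently been matched. A product state is a pair (one from each), accepting exactly when both do. Equivalent product states are then merged.
5 states suffice.
        a   b  
>  q0   q1  q0 
   q1   q0  q2 
   q2   q0  q3 
   q3   q4  q3 
 * q4   q1  q0 
(> = start, * = accepting)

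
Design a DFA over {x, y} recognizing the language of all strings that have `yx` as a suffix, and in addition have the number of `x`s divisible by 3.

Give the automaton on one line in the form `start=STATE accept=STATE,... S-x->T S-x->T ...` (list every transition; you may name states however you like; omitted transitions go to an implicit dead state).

Build one automaton per condition and run them in lockstep. One (3 states) tracks how much of the suffix `yx` has currently been matched; the other (3 states) tracks the count of `x`s modulo 3. Each combined state is a pair, one component from each; accept when both components accept.
        x   y  
>  q0   q1  q2 
   q1   q3  q4 
   q2   q5  q2 
   q3   q0  q6 
   q4   q7  q4 
   q5   q3  q4 
   q6   q8  q6 
   q7   q0  q6 
 * q8   q1  q2 
(> = start, * = accepting)

start=q0 accept=q8 q0-x->q1 q0-y->q2 q1-x->q3 q1-y->q4 q2-x->q5 q2-y->q2 q3-x->q0 q3-y->q6 q4-x->q7 q4-y->q4 q5-x->q3 q5-y->q4 q6-x->q8 q6-y->q6 q7-x->q0 q7-y->q6 q8-x->q1 q8-y->q2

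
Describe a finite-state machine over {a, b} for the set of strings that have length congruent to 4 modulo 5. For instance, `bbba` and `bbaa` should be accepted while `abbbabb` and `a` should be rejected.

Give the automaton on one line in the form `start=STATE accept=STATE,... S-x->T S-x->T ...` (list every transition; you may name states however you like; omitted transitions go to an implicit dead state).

Count input length modulo 5: every symbol advances one step around the cycle s0 → s1 → s2 → s3 → s4 → s0. Accept at s4.
        a   b  
>  s0   s1  s1 
   s1   s2  s2 
   s2   s3  s3 
   s3   s4  s4 
 * s4   s0  s0 
(> = start, * = accepting)

start=s0 accept=s4 s0-a->s1 s0-b->s1 s1-a->s2 s1-b->s2 s2-a->s3 s2-b->s3 s3-a->s4 s3-b->s4 s4-a->s0 s4-b->s0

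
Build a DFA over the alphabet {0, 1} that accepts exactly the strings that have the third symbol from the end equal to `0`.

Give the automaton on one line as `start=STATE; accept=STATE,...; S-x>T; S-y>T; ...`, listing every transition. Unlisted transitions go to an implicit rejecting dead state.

A DFA must remember the last 3 symbols (since which symbol is third-to-last isn't known until the input ends). Use one state per possible window of the last ≤3 symbols; accept from those whose window starts with `0`.
With 15 states:
          0    1  
>  q0     q1   q2 
   q1     q3   q4 
   q2     q5   q6 
   q3     q7   q8 
   q4     q9  q10 
   q5    q11  q12 
   q6    q13  q14 
 * q7     q7   q8 
 * q8     q9  q10 
 * q9    q11  q12 
 * q10   q13  q14 
   q11    q7   q8 
   q12    q9  q10 
   q13   q11  q12 
   q14   q13  q14 
(> = start, * = accepting)

start=q0; accept=q7,q8,q9,q10; q0-0>q1; q0-1>q2; q1-0>q3; q1-1>q4; q2-0>q5; q2-1>q6; q3-0>q7; q3-1>q8; q4-0>q9; q4-1>q10; q5-0>q11; q5-1>q12; q6-0>q13; q6-1>q14; q7-0>q7; q7-1>q8; q8-0>q9; q8-1>q10; q9-0>q11; q9-1>q12; q10-0>q13; q10-1>q14; q11-0>q7; q11-1>q8; q12-0>q9; q12-1>q10; q13-0>q11; q13-1>q12; q14-0>q13; q14-1>q14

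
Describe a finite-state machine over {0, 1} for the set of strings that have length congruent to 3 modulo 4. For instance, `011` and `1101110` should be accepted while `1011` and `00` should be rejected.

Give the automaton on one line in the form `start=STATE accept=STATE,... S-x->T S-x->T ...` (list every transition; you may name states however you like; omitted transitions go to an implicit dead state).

start=S0 accept=S3 S0-0->S1 S0-1->S1 S1-0->S2 S1-1->S2 S2-0->S3 S2-1->S3 S3-0->S0 S3-1->S0

Count input length modulo 4: every symbol advances one step around the cycle S0 → S1 → S2 → S3 → S0. Accept at S3.
        0   1  
>  S0   S1  S1 
   S1   S2  S2 
   S2   S3  S3 
 * S3   S0  S0 
(> = start, * = accepting)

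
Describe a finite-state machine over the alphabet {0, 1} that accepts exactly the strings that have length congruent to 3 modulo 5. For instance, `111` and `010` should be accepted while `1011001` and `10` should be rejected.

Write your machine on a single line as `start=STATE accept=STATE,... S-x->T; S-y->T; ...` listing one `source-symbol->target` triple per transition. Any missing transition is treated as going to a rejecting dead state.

start=q0; accept=q3; q0-0->q1; q0-1->q1; q1-0->q2; q1-1->q2; q2-0->q3; q2-1->q3; q3-0->q4; q3-1->q4; q4-0->q0; q4-1->q0

Count input length modulo 5: every symbol advances one step around the cycle q0 → q1 → q2 → q3 → q4 → q0. Accept at q3.
A 5-state machine:
        0   1  
>  q0   q1  q1 
   q1   q2  q2 
   q2   q3  q3 
 * q3   q4  q4 
   q4   q0  q0 
(> = start, * = accepting)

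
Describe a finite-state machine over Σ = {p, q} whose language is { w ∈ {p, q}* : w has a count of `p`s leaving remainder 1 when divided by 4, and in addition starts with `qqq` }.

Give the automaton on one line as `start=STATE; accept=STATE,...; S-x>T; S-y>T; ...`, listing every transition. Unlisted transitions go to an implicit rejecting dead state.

Run two small machines in parallel and take their product. One (4 states) tracks the count of `p`s modulo 4; the other (5 states) tracks whether the input so far still matches the prefix `qqq`. Each combined state is a pair, one component from each; accept when both components accept.
11 states suffice.
          p    q  
>  S0     S1   S2 
   S1     S3   S1 
   S2     S1   S4 
   S3     S5   S3 
   S4     S1   S6 
   S5     S7   S5 
   S6     S8   S6 
   S7     S1   S7 
 * S8     S9   S8 
   S9    S10   S9 
   S10    S6  S10 
(> = start, * = accepting)

start=S0; accept=S8; S0-p>S1; S0-q>S2; S1-p>S3; S1-q>S1; S2-p>S1; S2-q>S4; S3-p>S5; S3-q>S3; S4-p>S1; S4-q>S6; S5-p>S7; S5-q>S5; S6-p>S8; S6-q>S6; S7-p>S1; S7-q>S7; S8-p>S9; S8-q>S8; S9-p>S10; S9-q>S9; S10-p>S6; S10-q>S10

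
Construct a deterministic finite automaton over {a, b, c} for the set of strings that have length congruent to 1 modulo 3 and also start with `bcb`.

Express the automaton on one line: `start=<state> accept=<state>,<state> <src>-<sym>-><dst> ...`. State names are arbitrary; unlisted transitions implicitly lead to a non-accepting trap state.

Run two small machines in parallel and take their product. One (3 states) tracks the input length modulo 3; the other (5 states) tracks whether the input so far still matches the prefix `bcb`. Each combined state is a pair, one component from each; accept when both components accept. After merging equivalent states the machine shrinks.
7 states suffice.
        a   b   c  
>  S0   S1  S2  S1 
   S1   S1  S1  S1 
   S2   S1  S1  S3 
   S3   S1  S4  S1 
   S4   S5  S5  S5 
 * S5   S6  S6  S6 
   S6   S4  S4  S4 
(> = start, * = accepting)

start=S0 accept=S5 S0-a->S1 S0-b->S2 S0-c->S1 S1-a->S1 S1-b->S1 S1-c->S1 S2-a->S1 S2-b->S1 S2-c->S3 S3-a->S1 S3-b->S4 S3-c->S1 S4-a->S5 S4-b->S5 S4-c->S5 S5-a->S6 S5-b->S6 S5-c->S6 S6-a->S4 S6-b->S4 S6-c->S4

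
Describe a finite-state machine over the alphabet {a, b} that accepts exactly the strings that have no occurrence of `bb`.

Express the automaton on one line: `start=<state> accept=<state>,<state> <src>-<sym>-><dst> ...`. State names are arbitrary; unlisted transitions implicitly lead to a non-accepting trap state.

start=S0 accept=S0,S1 S0-a->S0 S0-b->S1 S1-a->S0 S1-b->S2 S2-a->S2 S2-b->S2

Track partial matches of the forbidden pattern `bb`. State S2 is a dead state reached once `bb` has occurred; every other state accepts. S0 means no part of `bb` is currently matched.
A 3-state machine:
        a   b  
>* S0   S0  S1 
 * S1   S0  S2 
   S2   S2  S2 
(> = start, * = accepting)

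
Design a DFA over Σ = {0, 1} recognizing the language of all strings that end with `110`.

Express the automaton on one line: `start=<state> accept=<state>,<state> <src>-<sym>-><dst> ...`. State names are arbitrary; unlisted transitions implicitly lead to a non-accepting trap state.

start=q0 accept=q3 q0-0->q0 q0-1->q1 q1-0->q0 q1-1->q2 q2-0->q3 q2-1->q2 q3-0->q0 q3-1->q1

Remember how much of `110` the current input suffix matches. State q0 means no match yet; q1 means the last symbol is `1`; q2 means the last 2 symbols are `11`; q3 means the last 3 symbols are `110`. Only q3 accepts. On a mismatch, fall back to the longest proper suffix that is still a prefix of `110`.
A 4-state machine:
        0   1  
>  q0   q0  q1 
   q1   q0  q2 
   q2   q3  q2 
 * q3   q0  q1 
(> = start, * = accepting)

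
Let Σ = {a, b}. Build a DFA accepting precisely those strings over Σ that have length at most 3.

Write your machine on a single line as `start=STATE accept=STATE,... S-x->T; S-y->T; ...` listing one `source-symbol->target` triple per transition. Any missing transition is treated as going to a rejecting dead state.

start=S0; accept=S0,S1,S2,S3; S0-a->S1; S0-b->S1; S1-a->S2; S1-b->S2; S2-a->S3; S2-b->S3; S3-a->S4; S3-b->S4; S4-a->S4; S4-b->S4

We only need to distinguish lengths 0, 1, …, 3, and '>3'. Chain S0 → S1 → S2 → S3 → S4 on every symbol, with S4 looping. Accepting states: {S0, S1, S2, S3}.
With 5 states:
        a   b  
>* S0   S1  S1 
 * S1   S2  S2 
 * S2   S3  S3 
 * S3   S4  S4 
   S4   S4  S4 
(> = start, * = accepting)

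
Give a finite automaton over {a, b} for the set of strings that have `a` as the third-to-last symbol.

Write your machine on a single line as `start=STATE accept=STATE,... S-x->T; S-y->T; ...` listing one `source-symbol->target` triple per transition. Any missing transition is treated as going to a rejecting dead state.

start=q0; accept=q7,q8,q9,q10; q0-a->q1; q0-b->q2; q1-a->q3; q1-b->q4; q2-a->q5; q2-b->q6; q3-a->q7; q3-b->q8; q4-a->q9; q4-b->q10; q5-a->q11; q5-b->q12; q6-a->q13; q6-b->q14; q7-a->q7; q7-b->q8; q8-a->q9; q8-b->q10; q9-a->q11; q9-b->q12; q10-a->q13; q10-b->q14; q11-a->q7; q11-b->q8; q12-a->q9; q12-b->q10; q13-a->q11; q13-b->q12; q14-a->q13; q14-b->q14

Because acceptance depends on a position counted from the end, the machine has to buffer the most recent 3 symbols. Make each state the string of the last up-to-3 symbols read; on input `x` shift the window left and append `x`. Accept when the buffered window has length 3 and begins with `a`.
15 states suffice.
          a    b  
>  q0     q1   q2 
   q1     q3   q4 
   q2     q5   q6 
   q3     q7   q8 
   q4     q9  q10 
   q5    q11  q12 
   q6    q13  q14 
 * q7     q7   q8 
 * q8     q9  q10 
 * q9    q11  q12 
 * q10   q13  q14 
   q11    q7   q8 
   q12    q9  q10 
   q13   q11  q12 
   q14   q13  q14 
(> = start, * = accepting)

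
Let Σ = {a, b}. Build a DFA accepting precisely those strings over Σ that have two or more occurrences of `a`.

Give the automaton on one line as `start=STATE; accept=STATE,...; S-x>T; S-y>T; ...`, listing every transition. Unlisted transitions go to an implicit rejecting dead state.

Only the number of `a`s matters, and only up to 3. Make a chain S0 → S1 → S2 → S3 advanced by each `a` (with S3 absorbing); every other symbol self-loops. The accepting set is {S2, S3}.
With 4 states:
        a   b  
>  S0   S1  S0 
   S1   S2  S1 
 * S2   S3  S2 
 * S3   S3  S3 
(> = start, * = accepting)

start=S0; accept=S2,S3; S0-a>S1; S0-b>S0; S1-a>S2; S1-b>S1; S2-a>S3; S2-b>S2; S3-a>S3; S3-b>S3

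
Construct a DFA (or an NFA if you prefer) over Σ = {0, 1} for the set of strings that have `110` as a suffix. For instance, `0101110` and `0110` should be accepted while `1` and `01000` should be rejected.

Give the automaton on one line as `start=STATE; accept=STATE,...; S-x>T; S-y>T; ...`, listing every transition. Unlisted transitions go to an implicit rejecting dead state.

start=S0; accept=S3; S0-0>S0; S0-1>S1; S1-0>S0; S1-1>S2; S2-0>S3; S2-1>S2; S3-0>S0; S3-1>S1

Remember how much of `110` the current input suffix matches. State S0 means no match yet; S1 means the last symbol is `1`; S2 means the last 2 symbols are `11`; S3 means the last 3 symbols are `110`. Only S3 accepts. On a mismatch, fall back to the longest proper suffix that is still a prefix of `110`.
A 4-state machine:
        0   1  
>  S0   S0  S1 
   S1   S0  S2 
   S2   S3  S2 
 * S3   S0  S1 
(> = start, * = accepting)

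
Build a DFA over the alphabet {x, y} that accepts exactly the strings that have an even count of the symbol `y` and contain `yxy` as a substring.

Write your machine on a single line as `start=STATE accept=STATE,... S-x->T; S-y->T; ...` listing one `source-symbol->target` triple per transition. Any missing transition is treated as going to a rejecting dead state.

Run two small machines in parallel and take their product. The first has 2 states tracking the count of `y`s modulo 2; the second has 4 states tracking whether and how much of `yxy` has been seen. A product state is a pair (one from each), accepting exactly when both do.
With 8 states:
       x  y 
>  A   A  B 
   B   C  D 
   C   E  F 
   D   G  B 
   E   E  D 
 * F   F  H 
   G   A  H 
   H   H  F 
(> = start, * = accepting)

start=A; accept=F; A-x->A; A-y->B; B-x->C; B-y->D; C-x->E; C-y->F; D-x->G; D-y->B; E-x->E; E-y->D; F-x->F; F-y->H; G-x->A; G-y->H; H-x->H; H-y->F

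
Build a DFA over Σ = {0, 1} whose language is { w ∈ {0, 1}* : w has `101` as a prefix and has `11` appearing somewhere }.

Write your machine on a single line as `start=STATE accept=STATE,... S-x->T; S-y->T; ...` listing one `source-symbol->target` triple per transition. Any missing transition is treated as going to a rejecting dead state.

start=A; accept=I; A-0->B; A-1->C; B-0->B; B-1->D; C-0->E; C-1->F; D-0->B; D-1->F; E-0->B; E-1->G; F-0->F; F-1->F; G-0->H; G-1->I; H-0->H; H-1->G; I-0->I; I-1->I

Run two small machines in parallel and take their product. One (5 states) tracks whether the input so far still matches the prefix `101`; the other (3 states) tracks whether and how much of `11` has been seen. Each combined state is a pair, one component from each; accept when both components accept.
With 9 states:
       0  1 
>  A   B  C 
   B   B  D 
   C   E  F 
   D   B  F 
   E   B  G 
   F   F  F 
   G   H  I 
   H   H  G 
 * I   I  I 
(> = start, * = accepting)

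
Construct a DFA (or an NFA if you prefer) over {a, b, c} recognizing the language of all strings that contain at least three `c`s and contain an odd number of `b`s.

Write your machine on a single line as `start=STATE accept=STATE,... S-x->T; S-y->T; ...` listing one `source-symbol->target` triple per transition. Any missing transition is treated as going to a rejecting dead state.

start=q0; accept=q7,q9; q0-a->q0; q0-b->q1; q0-c->q2; q1-a->q1; q1-b->q0; q1-c->q3; q2-a->q2; q2-b->q3; q2-c->q4; q3-a->q3; q3-b->q2; q3-c->q5; q4-a->q4; q4-b->q5; q4-c->q6; q5-a->q5; q5-b->q4; q5-c->q7; q6-a->q6; q6-b->q7; q6-c->q8; q7-a->q7; q7-b->q6; q7-c->q9; q8-a->q8; q8-b->q9; q8-c->q8; q9-a->q9; q9-b->q8; q9-c->q9

Handle the two conditions separately and then intersect. One (5 states) tracks the count of `c`s, saturating at 4; the other (2 states) tracks the count of `b`s modulo 2. Each combined state is a pair, one component from each; accept when both components accept.
        a   b   c  
>  q0   q0  q1  q2 
   q1   q1  q0  q3 
   q2   q2  q3  q4 
   q3   q3  q2  q5 
   q4   q4  q5  q6 
   q5   q5  q4  q7 
   q6   q6  q7  q8 
 * q7   q7  q6  q9 
   q8   q8  q9  q8 
 * q9   q9  q8  q9 
(> = start, * = accepting)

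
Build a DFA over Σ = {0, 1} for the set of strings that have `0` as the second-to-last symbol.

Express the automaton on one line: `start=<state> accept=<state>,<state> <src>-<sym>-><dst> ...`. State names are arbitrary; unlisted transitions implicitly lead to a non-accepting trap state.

A DFA must remember the last 2 symbols (since which symbol is second-to-last isn't known until the input ends). Use one state per possible window of the last ≤2 symbols; accept from those whose window starts with `0`.
7 states suffice.
        0   1  
>  q0   q1  q2 
   q1   q3  q4 
   q2   q5  q6 
 * q3   q3  q4 
 * q4   q5  q6 
   q5   q3  q4 
   q6   q5  q6 
(> = start, * = accepting)

start=q0 accept=q3,q4 q0-0->q1 q0-1->q2 q1-0->q3 q1-1->q4 q2-0->q5 q2-1->q6 q3-0->q3 q3-1->q4 q4-0->q5 q4-1->q6 q5-0->q3 q5-1->q4 q6-0->q5 q6-1->q6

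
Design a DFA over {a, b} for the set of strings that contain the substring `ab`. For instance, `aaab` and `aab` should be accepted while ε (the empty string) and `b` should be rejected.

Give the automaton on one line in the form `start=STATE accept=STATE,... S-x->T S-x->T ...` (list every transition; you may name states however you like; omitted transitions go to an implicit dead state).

Track how much of `ab` has been matched so far: state S0 is no progress, S2 is the absorbing accept state reached once `ab` has occurred. Intermediate states record partial matches; on a mismatch, fall back to the longest reusable overlap.
        a   b  
>  S0   S1  S0 
   S1   S1  S2 
 * S2   S2  S2 
(> = start, * = accepting)

start=S0 accept=S2 S0-a->S1 S0-b->S0 S1-a->S1 S1-b->S2 S2-a->S2 S2-b->S2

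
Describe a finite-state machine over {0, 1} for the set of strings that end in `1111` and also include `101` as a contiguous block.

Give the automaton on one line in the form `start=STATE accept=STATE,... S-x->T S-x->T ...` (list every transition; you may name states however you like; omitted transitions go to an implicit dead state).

Build one automaton per condition and run them in lockstep. One (5 states) tracks how much of the suffix `1111` has currently been matched; the other (4 states) tracks whether and how much of `101` has been seen. Each combined state is a pair, one component from each; accept when both components accept. After merging equivalent states the machine shrinks.
       0  1 
>  A   A  B 
   B   C  B 
   C   A  D 
   D   E  F 
   E   E  D 
   F   E  G 
   G   E  H 
 * H   E  H 
(> = start, * = accepting)

start=A accept=H A-0->A A-1->B B-0->C B-1->B C-0->A C-1->D D-0->E D-1->F E-0->E E-1->D F-0->E F-1->G G-0->E G-1->H H-0->E H-1->H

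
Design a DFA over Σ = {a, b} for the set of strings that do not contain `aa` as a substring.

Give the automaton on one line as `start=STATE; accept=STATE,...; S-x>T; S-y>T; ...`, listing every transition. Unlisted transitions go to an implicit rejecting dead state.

start=q0; accept=q0,q1; q0-a>q1; q0-b>q0; q1-a>q2; q1-b>q0; q2-a>q2; q2-b>q2

This is the complement of 'contains `aa`'. Use the same substring-matching states — q0 through q2 holding how much of `aa` has just been matched — but flip the accepting set: everything except the trap q2 accepts.
3 states suffice.
        a   b  
>* q0   q1  q0 
 * q1   q2  q0 
   q2   q2  q2 
(> = start, * = accepting)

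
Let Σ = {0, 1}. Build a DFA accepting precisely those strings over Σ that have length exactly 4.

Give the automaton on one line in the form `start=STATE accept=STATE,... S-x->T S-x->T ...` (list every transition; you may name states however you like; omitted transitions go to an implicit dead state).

We only need to distinguish lengths 0, 1, …, 4, and '>4'. Chain s0 → s1 → s2 → s3 → s4 → s5 on every symbol, with s5 looping. Accepting states: {s4}.
A 6-state machine:
        0   1  
>  s0   s1  s1 
   s1   s2  s2 
   s2   s3  s3 
   s3   s4  s4 
 * s4   s5  s5 
   s5   s5  s5 
(> = start, * = accepting)

start=s0 accept=s4 s0-0->s1 s0-1->s1 s1-0->s2 s1-1->s2 s2-0->s3 s2-1->s3 s3-0->s4 s3-1->s4 s4-0->s5 s4-1->s5 s5-0->s5 s5-1->s5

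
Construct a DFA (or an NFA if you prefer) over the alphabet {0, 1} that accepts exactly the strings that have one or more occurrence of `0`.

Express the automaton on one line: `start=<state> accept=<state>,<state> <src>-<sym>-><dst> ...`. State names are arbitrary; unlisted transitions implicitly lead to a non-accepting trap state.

Only the number of `0`s matters, and only up to 2. Make a chain q0 → q1 → q2 advanced by each `0` (with q2 absorbing); every other symbol self-loops. The accepting set is {q1, q2}.
        0   1  
>  q0   q1  q0 
 * q1   q2  q1 
 * q2   q2  q2 
(> = start, * = accepting)

start=q0 accept=q1,q2 q0-0->q1 q0-1->q0 q1-0->q2 q1-1->q1 q2-0->q2 q2-1->q2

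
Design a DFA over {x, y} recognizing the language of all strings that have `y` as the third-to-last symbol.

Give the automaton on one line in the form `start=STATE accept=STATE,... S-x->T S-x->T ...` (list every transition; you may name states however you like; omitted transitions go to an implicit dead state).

Because acceptance depends on a position counted from the end, the machine has to buffer the most recent 3 symbols. Make each state the string of the last up-to-3 symbols read; on input `x` shift the window left and append `x`. Accept when the buffered window has length 3 and begins with `y`.
          x    y  
>  s0     s1   s2 
   s1     s3   s4 
   s2     s5   s6 
   s3     s7   s8 
   s4     s9  s10 
   s5    s11  s12 
   s6    s13  s14 
   s7     s7   s8 
   s8     s9  s10 
   s9    s11  s12 
   s10   s13  s14 
 * s11    s7   s8 
 * s12    s9  s10 
 * s13   s11  s12 
 * s14   s13  s14 
(> = start, * = accepting)

start=s0 accept=s11,s12,s13,s14 s0-x->s1 s0-y->s2 s1-x->s3 s1-y->s4 s2-x->s5 s2-y->s6 s3-x->s7 s3-y->s8 s4-x->s9 s4-y->s10 s5-x->s11 s5-y->s12 s6-x->s13 s6-y->s14 s7-x->s7 s7-y->s8 s8-x->s9 s8-y->s10 s9-x->s11 s9-y->s12 s10-x->s13 s10-y->s14 s11-x->s7 s11-y->s8 s12-x->s9 s12-y->s10 s13-x->s11 s13-y->s12 s14-x->s13 s14-y->s14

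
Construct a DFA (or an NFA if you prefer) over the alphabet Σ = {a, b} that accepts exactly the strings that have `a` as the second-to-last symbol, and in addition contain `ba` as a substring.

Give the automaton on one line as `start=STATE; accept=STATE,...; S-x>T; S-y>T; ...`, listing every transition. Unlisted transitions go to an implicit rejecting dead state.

start=S0; accept=S7,S8; S0-a>S1; S0-b>S2; S1-a>S3; S1-b>S4; S2-a>S5; S2-b>S6; S3-a>S3; S3-b>S4; S4-a>S5; S4-b>S6; S5-a>S7; S5-b>S8; S6-a>S5; S6-b>S6; S7-a>S7; S7-b>S8; S8-a>S5; S8-b>S9; S9-a>S5; S9-b>S9

Build one automaton per condition and run them in lockstep. The first has 7 states tracking the last 2 symbols read; the second has 3 states tracking whether and how much of `ba` has been seen. A product state is a pair (one from each), accepting exactly when both do.
A 10-state machine:
        a   b  
>  S0   S1  S2 
   S1   S3  S4 
   S2   S5  S6 
   S3   S3  S4 
   S4   S5  S6 
   S5   S7  S8 
   S6   S5  S6 
 * S7   S7  S8 
 * S8   S5  S9 
   S9   S5  S9 
(> = start, * = accepting)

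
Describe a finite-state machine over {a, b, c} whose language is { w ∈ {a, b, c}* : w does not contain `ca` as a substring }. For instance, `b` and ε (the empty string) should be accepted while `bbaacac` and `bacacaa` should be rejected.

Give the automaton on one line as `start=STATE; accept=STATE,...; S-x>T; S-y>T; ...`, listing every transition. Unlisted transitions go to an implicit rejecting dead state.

start=q0; accept=q0,q1; q0-a>q0; q0-b>q0; q0-c>q1; q1-a>q2; q1-b>q0; q1-c>q1; q2-a>q2; q2-b>q2; q2-c>q2

This is the complement of 'contains `ca`'. Use the same substring-matching states — q0 through q2 holding how much of `ca` has just been matched — but flip the accepting set: everything except the trap q2 accepts.
A 3-state machine:
        a   b   c  
>* q0   q0  q0  q1 
 * q1   q2  q0  q1 
   q2   q2  q2  q2 
(> = start, * = accepting)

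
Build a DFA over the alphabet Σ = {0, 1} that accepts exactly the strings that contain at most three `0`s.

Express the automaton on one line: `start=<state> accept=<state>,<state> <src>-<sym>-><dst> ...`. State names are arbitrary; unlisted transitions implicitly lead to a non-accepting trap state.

Count `0`s, saturating at 4: states q0 through q3 mean 0 through 3 `0`s seen; q4 means more than 3. Each `0` increments (capped at q4); other symbols loop. Accept from {q0, q1, q2, q3}.
With 5 states:
        0   1  
>* q0   q1  q0 
 * q1   q2  q1 
 * q2   q3  q2 
 * q3   q4  q3 
   q4   q4  q4 
(> = start, * = accepting)

start=q0 accept=q0,q1,q2,q3 q0-0->q1 q0-1->q0 q1-0->q2 q1-1->q1 q2-0->q3 q2-1->q2 q3-0->q4 q3-1->q3 q4-0->q4 q4-1->q4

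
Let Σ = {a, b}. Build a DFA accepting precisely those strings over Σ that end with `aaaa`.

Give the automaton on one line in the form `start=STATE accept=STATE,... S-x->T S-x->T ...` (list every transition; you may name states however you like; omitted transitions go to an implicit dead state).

start=S0 accept=S4 S0-a->S1 S0-b->S0 S1-a->S2 S1-b->S0 S2-a->S3 S2-b->S0 S3-a->S4 S3-b->S0 S4-a->S4 S4-b->S0

Remember how much of `aaaa` the current input suffix matches. State S0 means no match yet; S1 means the last symbol is `a`; S2 means the last 2 symbols are `aa`; S3 means the last 3 symbols are `aaa`; S4 means the last 4 symbols are `aaaa`. Only S4 accepts. On a mismatch, fall back to the longest proper suffix that is still a prefix of `aaaa`.
A 5-state machine:
        a   b  
>  S0   S1  S0 
   S1   S2  S0 
   S2   S3  S0 
   S3   S4  S0 
 * S4   S4  S0 
(> = start, * = accepting)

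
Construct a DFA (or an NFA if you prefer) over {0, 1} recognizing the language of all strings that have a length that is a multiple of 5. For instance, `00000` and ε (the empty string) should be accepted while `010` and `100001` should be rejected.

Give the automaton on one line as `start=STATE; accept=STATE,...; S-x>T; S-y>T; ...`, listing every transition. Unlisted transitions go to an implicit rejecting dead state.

start=q0; accept=q0; q0-0>q1; q0-1>q1; q1-0>q2; q1-1>q2; q2-0>q3; q2-1>q3; q3-0>q4; q3-1>q4; q4-0>q0; q4-1>q0

Only the length mod 5 matters, so use a 5-cycle: from any state, every input symbol moves to the next state, wrapping q4 back to q0. Mark q0 accepting.
5 states suffice.
        0   1  
>* q0   q1  q1 
   q1   q2  q2 
   q2   q3  q3 
   q3   q4  q4 
   q4   q0  q0 
(> = start, * = accepting)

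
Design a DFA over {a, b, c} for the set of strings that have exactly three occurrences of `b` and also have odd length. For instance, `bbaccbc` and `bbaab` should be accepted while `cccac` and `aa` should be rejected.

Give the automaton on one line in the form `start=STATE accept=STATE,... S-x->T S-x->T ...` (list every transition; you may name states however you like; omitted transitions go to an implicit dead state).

Build one automaton per condition and run them in lockstep. One (5 states) tracks the count of `b`s, saturating at 4; the other (2 states) tracks the input length modulo 2. Each combined state is a pair, one component from each; accept when both components accept. After merging equivalent states the machine shrinks.
A 9-state machine:
        a   b   c  
>  S0   S1  S2  S1 
   S1   S0  S3  S0 
   S2   S3  S4  S3 
   S3   S2  S5  S2 
   S4   S5  S6  S5 
   S5   S4  S7  S4 
 * S6   S7  S8  S7 
   S7   S6  S8  S6 
   S8   S8  S8  S8 
(> = start, * = accepting)

start=S0 accept=S6 S0-a->S1 S0-b->S2 S0-c->S1 S1-a->S0 S1-b->S3 S1-c->S0 S2-a->S3 S2-b->S4 S2-c->S3 S3-a->S2 S3-b->S5 S3-c->S2 S4-a->S5 S4-b->S6 S4-c->S5 S5-a->S4 S5-b->S7 S5-c->S4 S6-a->S7 S6-b->S8 S6-c->S7 S7-a->S6 S7-b->S8 S7-c->S6 S8-a->S8 S8-b->S8 S8-c->S8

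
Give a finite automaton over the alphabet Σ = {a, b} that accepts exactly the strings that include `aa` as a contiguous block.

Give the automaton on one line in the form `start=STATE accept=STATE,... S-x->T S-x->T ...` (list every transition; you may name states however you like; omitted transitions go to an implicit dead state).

States q0..q1 record the length of the longest prefix of `aa` that matches the current input suffix. Reaching q2 means `aa` has been seen, and we stay there forever. Accept from q2.
A 3-state machine:
        a   b  
>  q0   q1  q0 
   q1   q2  q0 
 * q2   q2  q2 
(> = start, * = accepting)

start=q0 accept=q2 q0-a->q1 q0-b->q0 q1-a->q2 q1-b->q0 q2-a->q2 q2-b->q2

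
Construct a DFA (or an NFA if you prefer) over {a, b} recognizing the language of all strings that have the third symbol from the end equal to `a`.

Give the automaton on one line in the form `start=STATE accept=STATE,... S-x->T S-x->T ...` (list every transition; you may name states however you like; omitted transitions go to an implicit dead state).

start=S0 accept=S7,S8,S9,S10 S0-a->S1 S0-b->S2 S1-a->S3 S1-b->S4 S2-a->S5 S2-b->S6 S3-a->S7 S3-b->S8 S4-a->S9 S4-b->S10 S5-a->S11 S5-b->S12 S6-a->S13 S6-b->S14 S7-a->S7 S7-b->S8 S8-a->S9 S8-b->S10 S9-a->S11 S9-b->S12 S10-a->S13 S10-b->S14 S11-a->S7 S11-b->S8 S12-a->S9 S12-b->S10 S13-a->S11 S13-b->S12 S14-a->S13 S14-b->S14

Because acceptance depends on a position counted from the end, the machine has to buffer the most recent 3 symbols. Make each state the string of the last up-to-3 symbols read; on input `x` shift the window left and append `x`. Accept when the buffered window has length 3 and begins with `a`.
          a    b  
>  S0     S1   S2 
   S1     S3   S4 
   S2     S5   S6 
   S3     S7   S8 
   S4     S9  S10 
   S5    S11  S12 
   S6    S13  S14 
 * S7     S7   S8 
 * S8     S9  S10 
 * S9    S11  S12 
 * S10   S13  S14 
   S11    S7   S8 
   S12    S9  S10 
   S13   S11  S12 
   S14   S13  S14 
(> = start, * = accepting)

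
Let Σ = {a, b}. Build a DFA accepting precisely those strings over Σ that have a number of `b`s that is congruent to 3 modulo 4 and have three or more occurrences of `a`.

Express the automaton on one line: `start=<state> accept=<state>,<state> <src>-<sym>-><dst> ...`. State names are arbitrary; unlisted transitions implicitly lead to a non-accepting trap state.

Run two small machines in parallel and take their product. The first has 4 states tracking the count of `b`s modulo 4; the second has 5 states tracking the count of `a`s, saturating at 4. A product state is a pair (one from each), accepting exactly when both do.
With 20 states:
          a    b  
>  s0     s1   s2 
   s1     s3   s4 
   s2     s4   s5 
   s3     s6   s7 
   s4     s7   s8 
   s5     s8   s9 
   s6    s10  s11 
   s7    s11  s12 
   s8    s12  s13 
   s9    s13   s0 
   s10   s10  s14 
   s11   s14  s15 
   s12   s15  s16 
   s13   s16   s1 
   s14   s14  s17 
   s15   s17  s18 
   s16   s18   s3 
   s17   s17  s19 
 * s18   s19   s6 
 * s19   s19  s10 
(> = start, * = accepting)

start=s0 accept=s18,s19 s0-a->s1 s0-b->s2 s1-a->s3 s1-b->s4 s2-a->s4 s2-b->s5 s3-a->s6 s3-b->s7 s4-a->s7 s4-b->s8 s5-a->s8 s5-b->s9 s6-a->s10 s6-b->s11 s7-a->s11 s7-b->s12 s8-a->s12 s8-b->s13 s9-a->s13 s9-b->s0 s10-a->s10 s10-b->s14 s11-a->s14 s11-b->s15 s12-a->s15 s12-b->s16 s13-a->s16 s13-b->s1 s14-a->s14 s14-b->s17 s15-a->s17 s15-b->s18 s16-a->s18 s16-b->s3 s17-a->s17 s17-b->s19 s18-a->s19 s18-b->s6 s19-a->s19 s19-b->s10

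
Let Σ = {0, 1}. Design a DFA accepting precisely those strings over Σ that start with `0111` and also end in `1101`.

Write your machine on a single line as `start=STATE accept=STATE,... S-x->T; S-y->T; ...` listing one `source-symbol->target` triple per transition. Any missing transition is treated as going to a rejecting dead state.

start=A; accept=I; A-0->B; A-1->C; B-0->C; B-1->D; C-0->C; C-1->C; D-0->C; D-1->E; E-0->C; E-1->F; F-0->G; F-1->F; G-0->H; G-1->I; H-0->H; H-1->J; I-0->H; I-1->F; J-0->H; J-1->F

Run two small machines in parallel and take their product. The first has 6 states tracking whether the input so far still matches the prefix `0111`; the second has 5 states tracking how much of the suffix `1101` has currently been matched. A product state is a pair (one from each), accepting exactly when both do. Minimizing collapses redundant product states.
With 10 states:
       0  1 
>  A   B  C 
   B   C  D 
   C   C  C 
   D   C  E 
   E   C  F 
   F   G  F 
   G   H  I 
   H   H  J 
 * I   H  F 
   J   H  F 
(> = start, * = accepting)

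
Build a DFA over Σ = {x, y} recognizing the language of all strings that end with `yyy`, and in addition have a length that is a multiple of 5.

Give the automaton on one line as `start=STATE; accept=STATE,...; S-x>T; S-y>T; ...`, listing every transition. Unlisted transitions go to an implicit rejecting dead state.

Run two small machines in parallel and take their product. One (4 states) tracks how much of the suffix `yyy` has currently been matched; the other (5 states) tracks the input length modulo 5. Each combined state is a pair, one component from each; accept when both components accept. Equivalent product states are then merged.
        x   y  
>  s0   s1  s1 
   s1   s2  s2 
   s2   s3  s4 
   s3   s5  s5 
   s4   s5  s6 
   s5   s0  s0 
   s6   s0  s7 
 * s7   s1  s1 
(> = start, * = accepting)

start=s0; accept=s7; s0-x>s1; s0-y>s1; s1-x>s2; s1-y>s2; s2-x>s3; s2-y>s4; s3-x>s5; s3-y>s5; s4-x>s5; s4-y>s6; s5-x>s0; s5-y>s0; s6-x>s0; s6-y>s7; s7-x>s1; s7-y>s1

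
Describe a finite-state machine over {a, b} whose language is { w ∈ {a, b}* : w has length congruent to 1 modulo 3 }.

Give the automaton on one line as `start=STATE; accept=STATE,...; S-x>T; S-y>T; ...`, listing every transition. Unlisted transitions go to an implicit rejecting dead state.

start=S0; accept=S1; S0-a>S1; S0-b>S1; S1-a>S2; S1-b>S2; S2-a>S0; S2-b>S0

Only the length mod 3 matters, so use a 3-cycle: from any state, every input symbol moves to the next state, wrapping S2 back to S0. Mark S1 accepting.
A 3-state machine:
        a   b  
>  S0   S1  S1 
 * S1   S2  S2 
   S2   S0  S0 
(> = start, * = accepting)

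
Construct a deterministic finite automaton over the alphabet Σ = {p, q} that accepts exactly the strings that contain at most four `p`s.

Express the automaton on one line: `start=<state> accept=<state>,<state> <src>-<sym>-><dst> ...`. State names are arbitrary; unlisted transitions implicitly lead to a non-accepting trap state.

start=S0 accept=S0,S1,S2,S3,S4 S0-p->S1 S0-q->S0 S1-p->S2 S1-q->S1 S2-p->S3 S2-q->S2 S3-p->S4 S3-q->S3 S4-p->S5 S4-q->S4 S5-p->S5 S5-q->S5

Only the number of `p`s matters, and only up to 5. Make a chain S0 → S1 → S2 → S3 → S4 → S5 advanced by each `p` (with S5 absorbing); every other symbol self-loops. The accepting set is {S0, S1, S2, S3, S4}.
A 6-state machine:
        p   q  
>* S0   S1  S0 
 * S1   S2  S1 
 * S2   S3  S2 
 * S3   S4  S3 
 * S4   S5  S4 
   S5   S5  S5 
(> = start, * = accepting)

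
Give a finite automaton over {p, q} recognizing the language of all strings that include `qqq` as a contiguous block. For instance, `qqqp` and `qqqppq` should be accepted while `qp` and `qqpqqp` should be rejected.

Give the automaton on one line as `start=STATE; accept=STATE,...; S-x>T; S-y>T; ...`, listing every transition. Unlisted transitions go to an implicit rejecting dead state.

start=s0; accept=s3; s0-p>s0; s0-q>s1; s1-p>s0; s1-q>s2; s2-p>s0; s2-q>s3; s3-p>s3; s3-q>s3

Track how much of `qqq` has been matched so far: state s0 is no progress, s3 is the absorbing accept state reached once `qqq` has occurred. Intermediate states record partial matches; on a mismatch, fall back to the longest reusable overlap.
With 4 states:
        p   q  
>  s0   s0  s1 
   s1   s0  s2 
   s2   s0  s3 
 * s3   s3  s3 
(> = start, * = accepting)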